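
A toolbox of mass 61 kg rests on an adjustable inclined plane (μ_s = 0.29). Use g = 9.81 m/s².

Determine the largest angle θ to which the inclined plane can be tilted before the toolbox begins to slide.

At the slip threshold, m g sin θ = μ_s · m g cos θ, so tan θ = μ_s.
θ_max = arctan(0.29) = 16.2°.

θ_max ≈ 16.2°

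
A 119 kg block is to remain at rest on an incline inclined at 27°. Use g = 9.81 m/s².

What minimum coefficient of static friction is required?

μ_s,min ≈ 0.51

At the slip threshold m g sin θ = μ_s m g cos θ, so μ_s,min = tan θ.
μ_s,min = tan 27° = 0.51.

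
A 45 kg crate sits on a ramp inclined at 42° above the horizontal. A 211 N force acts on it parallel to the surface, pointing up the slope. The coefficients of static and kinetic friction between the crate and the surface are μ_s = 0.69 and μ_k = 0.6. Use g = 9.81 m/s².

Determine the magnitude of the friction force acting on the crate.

f ≈ 84.4 N (up the incline)

Normal force: N = m g cos θ = 45 × 9.81 × cos 42° = 328.1 N.
Parallel to the incline, ΣF = 0 gives f = m g sin θ − P = 295.4 − 211 = 84.39 N (up-slope positive).
The static-friction ceiling is μ_s N = 0.69 × 328.1 = 226.4 N.
Since |84.39| ≤ 226.4 N, the crate remains in static equilibrium and friction takes exactly the required value.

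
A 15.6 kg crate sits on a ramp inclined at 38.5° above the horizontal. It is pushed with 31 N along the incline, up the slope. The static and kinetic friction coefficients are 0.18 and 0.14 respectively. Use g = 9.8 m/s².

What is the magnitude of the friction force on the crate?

Normal force: N = m g cos θ = 15.6 × 9.8 × cos 38.5° = 119.6 N.
Parallel to the incline, ΣF = 0 gives f = m g sin θ − P = 95.17 − 31 = 64.17 N (up-slope positive).
Static friction can supply at most μ_s N = 21.54 N.
|64.17| exceeds 21.54 N, so the crate slips down-slope; friction is kinetic, f = μ_k N = 0.14×119.6 = 16.8 N.

f ≈ 16.8 N (up the incline)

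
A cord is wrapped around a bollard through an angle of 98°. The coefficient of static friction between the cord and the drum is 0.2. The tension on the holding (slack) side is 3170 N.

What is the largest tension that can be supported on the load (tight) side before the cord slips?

At impending slip the capstan equation gives T₂/T₁ = e^{μβ} with β in radians.
β = 98° × π/180 = 1.71 rad.
e^{μβ} = e^{0.2×1.71} = 1.408.
T₂ = T₁ · e^{μβ} = 3170 × 1.408 = 4460 N.

T_max ≈ 4460 N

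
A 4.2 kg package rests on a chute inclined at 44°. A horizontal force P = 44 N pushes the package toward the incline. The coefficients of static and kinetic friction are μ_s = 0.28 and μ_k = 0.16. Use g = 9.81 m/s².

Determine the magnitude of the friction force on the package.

f ≈ 3.03 N (down the incline)

The horizontal push has a component P sin θ into the surface, so N = m g cos θ + P sin θ = 29.64 + 30.56 = 60.2 N.
Along the incline, the net driving force (taking up-slope positive) is P cos θ − m g sin θ = 31.65 − 28.62 = 3.03 N, so equilibrium requires friction f = -3.03 N (down-slope).
Maximum static friction: μ_s N = 0.28 × 60.2 = 16.86 N.
|f_req| = 3.03 ≤ 16.86 N → the package is in equilibrium; friction equals the required value.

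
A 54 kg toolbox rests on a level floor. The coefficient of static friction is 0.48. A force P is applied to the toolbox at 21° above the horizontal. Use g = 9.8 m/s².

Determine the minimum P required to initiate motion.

N = m g − P sin α (the pull lifts the toolbox).
At impending slip, P cos α = μ_s N = μ_s (m g − P sin α).
Solving: P (cos α + μ_s sin α) = μ_s m g → P = 0.48×529/(cos 21° + 0.48 sin 21°) = 254/1.106 = 230 N.

P ≈ 230 N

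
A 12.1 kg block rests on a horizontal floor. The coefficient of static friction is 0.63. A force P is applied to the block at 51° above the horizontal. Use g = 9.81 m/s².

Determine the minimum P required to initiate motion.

P ≈ 66.8 N

N = m g − P sin α (the pull lifts the block).
At impending slip, P cos α = μ_s N = μ_s (m g − P sin α).
Solving: P (cos α + μ_s sin α) = μ_s m g → P = 0.63×119/(cos 51° + 0.63 sin 51°) = 74.8/1.119 = 66.8 N.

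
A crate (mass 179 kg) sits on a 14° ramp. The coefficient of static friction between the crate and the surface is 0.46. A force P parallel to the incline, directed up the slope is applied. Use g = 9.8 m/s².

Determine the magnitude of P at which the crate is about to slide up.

At impending motion up the slope, friction acts down-slope at its limit: f = μ_s N.
P is parallel to the surface, so N = m g cos θ = 1700 N.
Along the incline: P = m g sin θ + μ_s N = 424 + 0.46×1700 = 1210 N.

P ≈ 1210 N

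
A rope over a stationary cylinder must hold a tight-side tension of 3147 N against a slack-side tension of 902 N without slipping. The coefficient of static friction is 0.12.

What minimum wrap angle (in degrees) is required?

β_min ≈ 597°

T₂/T₁ = e^{μβ} → β = ln(T₂/T₁)/μ.
β = ln(3147/902)/0.12 = 1.25/0.12 = 10.41 rad.
In degrees: β = 10.41 × 180/π = 597°.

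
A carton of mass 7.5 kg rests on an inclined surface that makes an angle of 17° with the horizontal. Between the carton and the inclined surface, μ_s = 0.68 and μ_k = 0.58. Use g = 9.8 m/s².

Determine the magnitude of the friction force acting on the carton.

Normal force: N = m g cos θ = 7.5 × 9.8 × cos 17° = 70.29 N.
Along the slope the weight component is m g sin θ = 21.49 N; friction must supply exactly this, acting up-slope.
Maximum static friction available: μ_s N = 0.68 × 70.29 = 47.8 N.
Since |21.49| ≤ 47.8 N, static friction is sufficient; f equals the required value, not μ_s N.

f ≈ 21.5 N (up the incline)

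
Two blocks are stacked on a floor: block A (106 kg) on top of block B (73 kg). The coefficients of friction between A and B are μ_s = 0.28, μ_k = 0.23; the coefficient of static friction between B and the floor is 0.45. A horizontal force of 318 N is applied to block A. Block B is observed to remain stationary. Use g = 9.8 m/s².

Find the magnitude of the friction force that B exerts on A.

Normal force at the A–B interface: N₁ = m_A g = 1039 N.
Maximum static friction on A from B: μ_s N₁ = 0.28×1039 = 290.9 N.
P = 318 N exceeds that limit, so A slips over B and the interface friction becomes kinetic: f₁ = μ_k N₁ = 0.23×1039 = 239 N.
B experiences an equal 239 N forward from A (third law). B is in equilibrium, so the floor supplies f₂ = 239 N of static friction (limit μ_s(m_A+m_B)g = 789.4 N, not exceeded).

f ≈ 239 N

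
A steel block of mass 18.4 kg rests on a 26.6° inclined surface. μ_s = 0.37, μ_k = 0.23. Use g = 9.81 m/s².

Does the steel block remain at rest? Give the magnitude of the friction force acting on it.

f ≈ 37.1 N

N = m g cos θ = 161 N.
Down-slope weight component: m g sin θ = 80.8 N.
μ_s N = 59.7 N.
80.8 > 59.7 N, so it slides; kinetic friction f = μ_k N = 0.23×161 = 37.1 N.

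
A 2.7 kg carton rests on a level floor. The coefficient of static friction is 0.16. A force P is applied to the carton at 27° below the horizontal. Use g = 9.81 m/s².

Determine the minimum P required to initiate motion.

N = m g + P sin α (the push presses the carton into the level floor).
At impending slip, P cos α = μ_s N = μ_s (m g + P sin α).
Solving: P (cos α − μ_s sin α) = μ_s m g → P = 0.16×26.5/(cos 27° − 0.16 sin 27°) = 4.24/0.8184 = 5.18 N.

P ≈ 5.18 N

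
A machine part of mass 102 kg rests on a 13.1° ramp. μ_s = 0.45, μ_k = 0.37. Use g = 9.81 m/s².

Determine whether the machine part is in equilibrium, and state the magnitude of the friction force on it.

N = m g cos θ = 975 N.
Down-slope weight component: m g sin θ = 227 N.
μ_s N = 439 N.
227 ≤ 439 N, so it stays put; friction = 227 N.

f ≈ 227 N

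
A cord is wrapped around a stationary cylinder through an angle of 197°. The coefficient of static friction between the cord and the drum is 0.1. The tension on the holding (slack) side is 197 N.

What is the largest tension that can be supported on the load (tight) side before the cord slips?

T_max ≈ 278 N

At impending slip the capstan equation gives T₂/T₁ = e^{μβ} with β in radians.
β = 197° × π/180 = 3.438 rad.
e^{μβ} = e^{0.1×3.438} = 1.41.
T₂ = T₁ · e^{μβ} = 197 × 1.41 = 278 N.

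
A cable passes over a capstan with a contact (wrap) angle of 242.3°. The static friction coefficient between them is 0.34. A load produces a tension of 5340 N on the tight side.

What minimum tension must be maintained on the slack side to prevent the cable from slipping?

T_min ≈ 1270 N

Capstan equation at impending slip: T_tight/T_slack = e^{μβ}.
β = 242.3° = 4.229 rad; e^{μβ} = e^{0.34×4.229} = 4.212.
T_slack = T_tight / e^{μβ} = 5340 / 4.212 = 1270 N.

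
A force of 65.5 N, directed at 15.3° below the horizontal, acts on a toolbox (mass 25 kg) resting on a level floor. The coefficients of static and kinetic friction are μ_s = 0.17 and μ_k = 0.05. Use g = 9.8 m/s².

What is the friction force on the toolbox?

f ≈ 13.1 N

The vertical component of P adds to the normal force: N = m g + P sin α = 245 + 17.28 = 262.3 N.
For equilibrium, f = P cos α = 65.5×cos 15.3° = 63.18 N.
μ_s N = 0.17 × 262.3 = 44.59 N.
63.18 > 44.59 N → the toolbox slides; f = μ_k N = 0.05×262.3 = 13.1 N.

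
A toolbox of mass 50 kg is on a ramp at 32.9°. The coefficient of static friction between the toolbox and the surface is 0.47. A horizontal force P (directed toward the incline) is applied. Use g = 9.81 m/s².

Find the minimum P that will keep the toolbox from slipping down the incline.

P_min ≈ 66.5 N

The toolbox tends to slide down (tan θ > μ_s), so at the point of impending slip friction acts up-slope at its limit: f = μ_s N.
Perpendicular to the incline: N = m g cos θ + P sin θ.
Along the incline: P cos θ + μ_s N = m g sin θ, i.e. P cos θ + μ_s (m g cos θ + P sin θ) = m g sin θ.
Solving, P (cos θ + μ_s sin θ) = m g (sin θ − μ_s cos θ), so P = 490×0.1486/1.095 = 66.5 N.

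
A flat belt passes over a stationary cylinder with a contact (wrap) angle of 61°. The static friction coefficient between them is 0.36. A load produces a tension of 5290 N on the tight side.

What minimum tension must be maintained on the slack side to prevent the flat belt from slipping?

Capstan equation at impending slip: T_tight/T_slack = e^{μβ}.
β = 61° = 1.065 rad; e^{μβ} = e^{0.36×1.065} = 1.467.
T_slack = T_tight / e^{μβ} = 5290 / 1.467 = 3610 N.

T_min ≈ 3610 N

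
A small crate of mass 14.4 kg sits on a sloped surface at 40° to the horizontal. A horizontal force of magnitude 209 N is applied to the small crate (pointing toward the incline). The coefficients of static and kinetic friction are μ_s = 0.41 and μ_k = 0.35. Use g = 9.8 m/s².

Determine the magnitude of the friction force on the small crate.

The horizontal push has a component P sin θ into the surface, so N = m g cos θ + P sin θ = 108.1 + 134.3 = 242.4 N.
Along the incline, the net driving force (taking up-slope positive) is P cos θ − m g sin θ = 160.1 − 90.71 = 69.39 N, so equilibrium requires friction f = -69.39 N (down-slope).
Maximum static friction: μ_s N = 0.41 × 242.4 = 99.4 N.
Since 69.39 N is within the 99.4 N limit, the small crate stays put and friction is exactly 69.4 N.

f ≈ 69.4 N (down the incline)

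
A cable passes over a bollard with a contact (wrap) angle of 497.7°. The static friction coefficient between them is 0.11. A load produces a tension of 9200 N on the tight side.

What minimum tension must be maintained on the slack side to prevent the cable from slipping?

T_min ≈ 3540 N

Capstan equation at impending slip: T_tight/T_slack = e^{μβ}.
β = 497.7° = 8.687 rad; e^{μβ} = e^{0.11×8.687} = 2.6.
T_slack = T_tight / e^{μβ} = 9200 / 2.6 = 3540 N.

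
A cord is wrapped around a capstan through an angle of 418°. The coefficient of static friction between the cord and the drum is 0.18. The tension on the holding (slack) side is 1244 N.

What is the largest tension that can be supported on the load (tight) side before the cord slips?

T_max ≈ 4630 N

At impending slip the capstan equation gives T₂/T₁ = e^{μβ} with β in radians.
β = 418° × π/180 = 7.295 rad.
e^{μβ} = e^{0.18×7.295} = 3.718.
T₂ = T₁ · e^{μβ} = 1244 × 3.718 = 4630 N.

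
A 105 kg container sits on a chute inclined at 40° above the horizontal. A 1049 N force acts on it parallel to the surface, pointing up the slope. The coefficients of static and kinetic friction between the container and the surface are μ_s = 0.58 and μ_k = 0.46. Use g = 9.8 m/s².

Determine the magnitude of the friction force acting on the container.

f ≈ 388 N (down the incline)

The normal reaction is N = m g cos θ = 788.3 N.
The friction needed for equilibrium is m g sin θ − P = 661.4 − 1049 = -387.6 N, measured positive up-slope.
Static friction can supply at most μ_s N = 457.2 N.
Since |-387.6| ≤ 457.2 N, no slip — friction simply equals what equilibrium demands.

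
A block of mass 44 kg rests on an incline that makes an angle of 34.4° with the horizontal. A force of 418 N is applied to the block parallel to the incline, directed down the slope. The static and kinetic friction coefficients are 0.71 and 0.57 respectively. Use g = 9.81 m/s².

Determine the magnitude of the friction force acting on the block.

Normal force: N = m g cos θ = 44 × 9.81 × cos 34.4° = 356.2 N.
For equilibrium along the incline the friction force must supply f = m g sin θ + P = 243.9 + 418 = 661.9 N (positive meaning up-slope).
The static-friction ceiling is μ_s N = 0.71 × 356.2 = 252.9 N.
Since |661.9| > 252.9 N, static friction cannot hold it; the block slides down the incline and kinetic friction applies: f = μ_k N = 0.57 × 356.2 = 203 N.

f ≈ 203 N (up the incline)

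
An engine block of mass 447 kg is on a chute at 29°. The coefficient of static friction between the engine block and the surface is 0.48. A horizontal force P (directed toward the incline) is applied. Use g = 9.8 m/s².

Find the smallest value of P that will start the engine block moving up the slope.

At impending motion up the slope, friction acts down-slope at its limit: f = μ_s N.
Perpendicular to the incline: N = m g cos θ + P sin θ.
Along the incline: P cos θ = m g sin θ + μ_s N = m g sin θ + μ_s (m g cos θ + P sin θ).
Solving, P (cos θ − μ_s sin θ) = m g (sin θ + μ_s cos θ), so P = 447×9.8×(sin 29° + 0.48 cos 29°)/(cos 29° − 0.48 sin 29°) = 4380×0.9046/0.6419 = 6170 N.

P ≈ 6170 N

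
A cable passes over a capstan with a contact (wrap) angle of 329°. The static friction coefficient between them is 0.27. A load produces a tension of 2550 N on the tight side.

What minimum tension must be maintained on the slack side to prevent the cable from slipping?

Capstan equation at impending slip: T_tight/T_slack = e^{μβ}.
β = 329° = 5.742 rad; e^{μβ} = e^{0.27×5.742} = 4.713.
T_slack = T_tight / e^{μβ} = 2550 / 4.713 = 541 N.

T_min ≈ 541 N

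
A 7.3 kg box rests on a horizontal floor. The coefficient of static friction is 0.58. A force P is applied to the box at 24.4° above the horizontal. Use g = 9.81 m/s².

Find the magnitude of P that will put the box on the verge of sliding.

P ≈ 36.1 N

N = m g − P sin α (the pull lifts the box).
At impending slip, P cos α = μ_s N = μ_s (m g − P sin α).
Solving: P (cos α + μ_s sin α) = μ_s m g → P = 0.58×71.6/(cos 24.4° + 0.58 sin 24.4°) = 41.5/1.15 = 36.1 N.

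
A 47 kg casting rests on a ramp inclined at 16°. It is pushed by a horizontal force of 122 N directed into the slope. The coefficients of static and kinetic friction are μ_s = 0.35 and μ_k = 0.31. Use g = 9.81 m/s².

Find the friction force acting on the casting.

f ≈ 9.81 N (up the incline)

The horizontal push has a component P sin θ into the surface, so N = m g cos θ + P sin θ = 443.2 + 33.63 = 476.8 N.
Along the incline, the net driving force (taking up-slope positive) is P cos θ − m g sin θ = 117.3 − 127.1 = -9.814 N, so equilibrium requires friction f = 9.814 N (up-slope).
Maximum static friction: μ_s N = 0.35 × 476.8 = 166.9 N.
|f_req| = 9.814 ≤ 166.9 N → the casting is in equilibrium; friction equals the required value.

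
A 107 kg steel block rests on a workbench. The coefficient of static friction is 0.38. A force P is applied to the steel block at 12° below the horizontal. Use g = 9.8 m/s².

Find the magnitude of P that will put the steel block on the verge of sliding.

P ≈ 443 N

N = m g + P sin α (the push presses the steel block into the workbench).
At impending slip, P cos α = μ_s N = μ_s (m g + P sin α).
Solving: P (cos α − μ_s sin α) = μ_s m g → P = 0.38×1050/(cos 12° − 0.38 sin 12°) = 398/0.8991 = 443 N.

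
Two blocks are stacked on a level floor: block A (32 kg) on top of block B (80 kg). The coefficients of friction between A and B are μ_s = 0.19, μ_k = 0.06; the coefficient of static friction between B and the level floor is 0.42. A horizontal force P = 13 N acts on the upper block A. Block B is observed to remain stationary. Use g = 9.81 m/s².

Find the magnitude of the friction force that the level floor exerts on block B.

f ≈ 13 N

Between the blocks, N₁ = m_A g = 313.9 N.
Maximum static friction on A from B: μ_s N₁ = 0.19×313.9 = 59.64 N.
Since P = 13 N ≤ 59.64 N, A does not slip on B; friction on A equals P = 13 N.
B experiences an equal 13 N forward from A (third law). B is in equilibrium, so the floor supplies f₂ = 13 N of static friction (limit μ_s(m_A+m_B)g = 461.5 N, not exceeded).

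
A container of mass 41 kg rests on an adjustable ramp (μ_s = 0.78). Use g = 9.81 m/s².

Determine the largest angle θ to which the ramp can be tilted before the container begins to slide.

At the slip threshold, m g sin θ = μ_s · m g cos θ, so tan θ = μ_s.
θ_max = arctan(0.78) = 38°.

θ_max ≈ 38°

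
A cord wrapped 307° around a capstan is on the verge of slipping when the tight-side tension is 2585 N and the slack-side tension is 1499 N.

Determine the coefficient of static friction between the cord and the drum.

T₂/T₁ = e^{μβ} → μ = ln(T₂/T₁)/β.
β = 307° = 5.358 rad.
μ = ln(2585/1499)/5.358 = ln(1.724)/5.358 = 0.102.

μ ≈ 0.102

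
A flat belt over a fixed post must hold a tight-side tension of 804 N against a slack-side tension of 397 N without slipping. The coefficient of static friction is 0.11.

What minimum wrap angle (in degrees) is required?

β_min ≈ 368°

T₂/T₁ = e^{μβ} → β = ln(T₂/T₁)/μ.
β = ln(804/397)/0.11 = 0.7057/0.11 = 6.415 rad.
In degrees: β = 6.415 × 180/π = 368°.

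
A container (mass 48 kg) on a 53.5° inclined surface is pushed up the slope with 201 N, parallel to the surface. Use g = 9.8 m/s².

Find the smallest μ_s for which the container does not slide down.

μ_s,min ≈ 0.633

N = m g cos θ = 279.8 N.
Friction must make up the shortfall along the incline: f = m g sin θ − P = 378.1 − 201 = 177.1 N.
At the threshold f = μ_s N, so μ_s,min = 177.1/279.8 = 0.633.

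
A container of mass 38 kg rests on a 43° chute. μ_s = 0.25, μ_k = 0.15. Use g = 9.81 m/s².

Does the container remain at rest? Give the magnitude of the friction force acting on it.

N = m g cos θ = 273 N.
Down-slope weight component: m g sin θ = 254 N.
μ_s N = 68.2 N.
254 > 68.2 N, so it slides; kinetic friction f = μ_k N = 0.15×273 = 40.9 N.

f ≈ 40.9 N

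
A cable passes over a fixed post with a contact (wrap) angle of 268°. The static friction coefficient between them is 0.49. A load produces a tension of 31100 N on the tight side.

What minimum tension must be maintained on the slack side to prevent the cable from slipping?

Capstan equation at impending slip: T_tight/T_slack = e^{μβ}.
β = 268° = 4.677 rad; e^{μβ} = e^{0.49×4.677} = 9.894.
T_slack = T_tight / e^{μβ} = 31100 / 9.894 = 3140 N.

T_min ≈ 3140 N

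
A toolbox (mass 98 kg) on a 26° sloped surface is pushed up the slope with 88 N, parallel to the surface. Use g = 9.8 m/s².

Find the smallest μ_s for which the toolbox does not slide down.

μ_s,min ≈ 0.386

N = m g cos θ = 863.2 N.
Friction must make up the shortfall along the incline: f = m g sin θ − P = 421 − 88 = 333 N.
At the threshold f = μ_s N, so μ_s,min = 333/863.2 = 0.386.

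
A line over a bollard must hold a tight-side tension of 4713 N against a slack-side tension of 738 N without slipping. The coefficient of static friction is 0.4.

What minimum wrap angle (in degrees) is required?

T₂/T₁ = e^{μβ} → β = ln(T₂/T₁)/μ.
β = ln(4713/738)/0.4 = 1.854/0.4 = 4.635 rad.
In degrees: β = 4.635 × 180/π = 266°.

β_min ≈ 266°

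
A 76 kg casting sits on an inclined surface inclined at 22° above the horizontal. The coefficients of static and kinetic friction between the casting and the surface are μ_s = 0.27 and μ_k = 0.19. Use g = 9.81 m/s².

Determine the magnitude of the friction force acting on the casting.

Perpendicular to the surface, N = m g cos θ = 76·9.81·cos 22° = 691.3 N.
For equilibrium along the incline, friction must balance the weight component: f = m g sin θ = 279.3 N up the slope.
Maximum static friction available: μ_s N = 0.27 × 691.3 = 186.6 N.
Since |279.3| > 186.6 N, static friction cannot hold it; the casting slides down the incline and kinetic friction applies: f = μ_k N = 0.19 × 691.3 = 131 N.

f ≈ 131 N (up the incline)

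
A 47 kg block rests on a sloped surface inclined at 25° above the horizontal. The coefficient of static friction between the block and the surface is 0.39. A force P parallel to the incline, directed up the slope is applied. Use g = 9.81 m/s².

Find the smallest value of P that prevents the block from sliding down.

The block tends to slide down (tan θ > μ_s), so at the point of impending slip friction acts up-slope at its limit: f = μ_s N.
P is parallel to the surface, so N = m g cos θ = 418 N.
Along the incline: P + μ_s N = m g sin θ, so P = 195 − 0.39×418 = 31.9 N.

P_min ≈ 31.9 N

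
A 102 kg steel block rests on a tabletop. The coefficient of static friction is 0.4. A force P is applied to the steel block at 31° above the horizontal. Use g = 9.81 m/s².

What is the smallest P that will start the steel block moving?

P ≈ 376 N

N = m g − P sin α (the pull lifts the steel block).
At impending slip, P cos α = μ_s N = μ_s (m g − P sin α).
Solving: P (cos α + μ_s sin α) = μ_s m g → P = 0.4×1000/(cos 31° + 0.4 sin 31°) = 400/1.063 = 376 N.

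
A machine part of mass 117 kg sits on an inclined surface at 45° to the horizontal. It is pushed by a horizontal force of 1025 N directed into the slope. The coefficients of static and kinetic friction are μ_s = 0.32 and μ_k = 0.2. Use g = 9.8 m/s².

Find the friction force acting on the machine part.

Resolve perpendicular to the incline: N = m g cos θ + P sin θ = 117×9.8×cos 45° + 1025×sin 45° = 1536 N.
Parallel to the incline: P cos θ − m g sin θ = 724.8 − 810.8 = -85.98 N; the friction needed to balance this is 85.98 N acting up the slope.
The limit of static friction is μ_s N = 491.4 N.
|f_req| = 85.98 ≤ 491.4 N → the machine part is in equilibrium; friction equals the required value.

f ≈ 86 N (up the incline)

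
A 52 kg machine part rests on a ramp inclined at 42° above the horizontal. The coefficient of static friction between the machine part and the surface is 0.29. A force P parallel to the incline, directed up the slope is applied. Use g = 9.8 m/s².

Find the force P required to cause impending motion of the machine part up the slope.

P ≈ 451 N

At impending motion up the slope, friction acts down-slope at its limit: f = μ_s N.
P is parallel to the surface, so N = m g cos θ = 379 N.
Along the incline: P = m g sin θ + μ_s N = 341 + 0.29×379 = 451 N.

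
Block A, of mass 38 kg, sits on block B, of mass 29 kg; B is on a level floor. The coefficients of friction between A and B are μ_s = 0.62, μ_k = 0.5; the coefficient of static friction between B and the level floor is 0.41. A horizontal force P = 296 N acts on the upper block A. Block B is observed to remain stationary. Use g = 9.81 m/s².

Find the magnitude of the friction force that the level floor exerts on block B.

f ≈ 186 N

Between the blocks, N₁ = m_A g = 372.8 N.
Maximum static friction on A from B: μ_s N₁ = 0.62×372.8 = 231.1 N.
P = 296 N exceeds that limit, so A slips over B and the interface friction becomes kinetic: f₁ = μ_k N₁ = 0.5×372.8 = 186 N.
B experiences an equal 186 N forward from A (third law). B is in equilibrium, so the floor supplies f₂ = 186 N of static friction (limit μ_s(m_A+m_B)g = 269.5 N, not exceeded).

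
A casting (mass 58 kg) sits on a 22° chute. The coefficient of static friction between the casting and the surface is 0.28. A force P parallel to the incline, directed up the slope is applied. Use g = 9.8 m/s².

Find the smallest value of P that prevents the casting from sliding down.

The casting tends to slide down (tan θ > μ_s), so at the point of impending slip friction acts up-slope at its limit: f = μ_s N.
P is parallel to the surface, so N = m g cos θ = 527 N.
Along the incline: P + μ_s N = m g sin θ, so P = 213 − 0.28×527 = 65.4 N.

P_min ≈ 65.4 N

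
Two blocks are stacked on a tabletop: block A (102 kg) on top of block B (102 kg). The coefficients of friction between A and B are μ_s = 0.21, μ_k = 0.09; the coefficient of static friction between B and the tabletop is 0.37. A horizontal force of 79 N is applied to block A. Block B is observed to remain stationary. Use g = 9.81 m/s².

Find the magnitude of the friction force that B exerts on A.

The normal force B exerts on A is simply A's weight, N₁ = 1001 N.
So the A–B interface can sustain at most μ_s N₁ = 210.1 N of static friction.
P = 79 N is within that limit, so A and B move together (both at rest); the A–B friction is simply f₁ = P = 79 N.
By Newton's third law B feels 79 N forward from A. With B stationary, the floor's static friction on B balances it: f₂ = 79 N (well within μ_s(m_A+m_B)g = 740.5 N).

f ≈ 79 N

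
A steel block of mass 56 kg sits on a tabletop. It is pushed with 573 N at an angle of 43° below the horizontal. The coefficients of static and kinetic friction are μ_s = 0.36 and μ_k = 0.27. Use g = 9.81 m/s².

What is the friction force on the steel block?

f ≈ 254 N

N = m g + P sin α = 549.4 + 573×sin 43° = 940.1 N.
For equilibrium, f = P cos α = 573×cos 43° = 419.1 N.
μ_s N = 0.36 × 940.1 = 338.5 N.
419.1 > 338.5 N → the steel block slides; f = μ_k N = 0.27×940.1 = 254 N.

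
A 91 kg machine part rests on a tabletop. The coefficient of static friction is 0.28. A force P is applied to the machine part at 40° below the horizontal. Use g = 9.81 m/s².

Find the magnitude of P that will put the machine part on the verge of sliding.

P ≈ 427 N

N = m g + P sin α (the push presses the machine part into the tabletop).
At impending slip, P cos α = μ_s N = μ_s (m g + P sin α).
Solving: P (cos α − μ_s sin α) = μ_s m g → P = 0.28×893/(cos 40° − 0.28 sin 40°) = 250/0.5861 = 427 N.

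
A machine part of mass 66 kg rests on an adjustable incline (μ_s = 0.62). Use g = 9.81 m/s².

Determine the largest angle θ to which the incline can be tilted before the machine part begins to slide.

At the slip threshold, m g sin θ = μ_s · m g cos θ, so tan θ = μ_s.
θ_max = arctan(0.62) = 31.8°.

θ_max ≈ 31.8°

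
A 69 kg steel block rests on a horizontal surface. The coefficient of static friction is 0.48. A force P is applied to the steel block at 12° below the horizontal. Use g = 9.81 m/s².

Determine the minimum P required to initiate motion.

P ≈ 370 N

N = m g + P sin α (the push presses the steel block into the horizontal surface).
At impending slip, P cos α = μ_s N = μ_s (m g + P sin α).
Solving: P (cos α − μ_s sin α) = μ_s m g → P = 0.48×677/(cos 12° − 0.48 sin 12°) = 325/0.8783 = 370 N.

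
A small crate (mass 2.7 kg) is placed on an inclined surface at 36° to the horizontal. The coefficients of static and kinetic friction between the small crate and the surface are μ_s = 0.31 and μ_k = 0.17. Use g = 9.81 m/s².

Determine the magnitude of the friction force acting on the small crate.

f ≈ 3.64 N (up the incline)

Normal force: N = m g cos θ = 2.7 × 9.81 × cos 36° = 21.43 N.
For equilibrium along the incline, friction must balance the weight component: f = m g sin θ = 15.57 N up the slope.
The static-friction ceiling is μ_s N = 0.31 × 21.43 = 6.643 N.
|15.57| exceeds 6.643 N, so the small crate slips down-slope; friction is kinetic, f = μ_k N = 0.17×21.43 = 3.64 N.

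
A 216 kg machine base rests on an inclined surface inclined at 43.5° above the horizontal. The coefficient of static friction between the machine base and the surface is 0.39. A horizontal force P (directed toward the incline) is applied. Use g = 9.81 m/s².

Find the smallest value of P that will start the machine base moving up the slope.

At impending motion up the slope, friction acts down-slope at its limit: f = μ_s N.
Perpendicular to the incline: N = m g cos θ + P sin θ.
Along the incline: P cos θ = m g sin θ + μ_s N = m g sin θ + μ_s (m g cos θ + P sin θ).
Solving, P (cos θ − μ_s sin θ) = m g (sin θ + μ_s cos θ), so P = 216×9.81×(sin 43.5° + 0.39 cos 43.5°)/(cos 43.5° − 0.39 sin 43.5°) = 2120×0.9713/0.4569 = 4500 N.

P ≈ 4500 N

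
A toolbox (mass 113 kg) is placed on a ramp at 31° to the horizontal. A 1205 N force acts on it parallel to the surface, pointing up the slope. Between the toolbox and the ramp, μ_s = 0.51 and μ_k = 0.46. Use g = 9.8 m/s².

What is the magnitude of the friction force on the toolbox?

Normal force: N = m g cos θ = 113 × 9.8 × cos 31° = 949.2 N.
For equilibrium along the incline the friction force must supply f = m g sin θ − P = 570.4 − 1205 = -634.6 N (positive meaning up-slope).
Maximum static friction available: μ_s N = 0.51 × 949.2 = 484.1 N.
Since |-634.6| > 484.1 N, static friction cannot hold it; the toolbox slides up the incline and kinetic friction applies: f = μ_k N = 0.46 × 949.2 = 437 N.

f ≈ 437 N (down the incline)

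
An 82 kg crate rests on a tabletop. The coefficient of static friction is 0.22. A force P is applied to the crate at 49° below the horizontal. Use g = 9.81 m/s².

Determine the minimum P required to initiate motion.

P ≈ 361 N

N = m g + P sin α (the push presses the crate into the tabletop).
At impending slip, P cos α = μ_s N = μ_s (m g + P sin α).
Solving: P (cos α − μ_s sin α) = μ_s m g → P = 0.22×804/(cos 49° − 0.22 sin 49°) = 177/0.49 = 361 N.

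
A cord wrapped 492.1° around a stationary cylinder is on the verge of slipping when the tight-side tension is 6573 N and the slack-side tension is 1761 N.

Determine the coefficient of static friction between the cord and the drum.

T₂/T₁ = e^{μβ} → μ = ln(T₂/T₁)/β.
β = 492.1° = 8.589 rad.
μ = ln(6573/1761)/8.589 = ln(3.733)/8.589 = 0.153.

μ ≈ 0.153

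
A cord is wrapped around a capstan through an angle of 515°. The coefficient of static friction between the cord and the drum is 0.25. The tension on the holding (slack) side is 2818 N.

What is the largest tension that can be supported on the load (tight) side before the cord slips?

T_max ≈ 26700 N

At impending slip the capstan equation gives T₂/T₁ = e^{μβ} with β in radians.
β = 515° × π/180 = 8.988 rad.
e^{μβ} = e^{0.25×8.988} = 9.46.
T₂ = T₁ · e^{μβ} = 2818 × 9.46 = 26700 N.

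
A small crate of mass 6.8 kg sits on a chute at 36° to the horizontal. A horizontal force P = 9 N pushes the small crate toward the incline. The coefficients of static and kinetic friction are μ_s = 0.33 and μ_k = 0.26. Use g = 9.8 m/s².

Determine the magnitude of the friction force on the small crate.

Normal direction: N = m g cos θ + P sin θ = 59.2 N.
Parallel to the incline: P cos θ − m g sin θ = 7.281 − 39.17 = -31.89 N; the friction needed to balance this is 31.89 N acting up the slope.
Maximum static friction: μ_s N = 0.33 × 59.2 = 19.54 N.
The required 31.89 N exceeds the static limit, so the small crate slides down-slope and f = μ_k N = 0.26×59.2 = 15.4 N.

f ≈ 15.4 N (up the incline)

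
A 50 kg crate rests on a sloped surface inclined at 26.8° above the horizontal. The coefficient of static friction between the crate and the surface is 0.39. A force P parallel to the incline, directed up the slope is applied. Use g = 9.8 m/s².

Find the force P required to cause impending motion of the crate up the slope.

At impending motion up the slope, friction acts down-slope at its limit: f = μ_s N.
P is parallel to the surface, so N = m g cos θ = 437 N.
Along the incline: P = m g sin θ + μ_s N = 221 + 0.39×437 = 392 N.

P ≈ 392 N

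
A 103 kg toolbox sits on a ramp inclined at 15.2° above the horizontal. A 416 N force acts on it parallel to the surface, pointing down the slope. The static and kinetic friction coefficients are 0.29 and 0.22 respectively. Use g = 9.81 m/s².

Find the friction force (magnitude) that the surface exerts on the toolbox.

The normal reaction is N = m g cos θ = 975.1 N.
For equilibrium along the incline the friction force must supply f = m g sin θ + P = 264.9 + 416 = 680.9 N (positive meaning up-slope).
The static-friction ceiling is μ_s N = 0.29 × 975.1 = 282.8 N.
Since |680.9| > 282.8 N, static friction cannot hold it; the toolbox slides down the incline and kinetic friction applies: f = μ_k N = 0.22 × 975.1 = 215 N.

f ≈ 215 N (up the incline)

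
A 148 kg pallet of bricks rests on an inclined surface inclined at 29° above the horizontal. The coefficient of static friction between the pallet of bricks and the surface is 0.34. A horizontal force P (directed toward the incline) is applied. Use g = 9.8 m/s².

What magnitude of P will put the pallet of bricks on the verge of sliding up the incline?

At impending motion up the slope, friction acts down-slope at its limit: f = μ_s N.
Perpendicular to the incline: N = m g cos θ + P sin θ.
Along the incline: P cos θ = m g sin θ + μ_s N = m g sin θ + μ_s (m g cos θ + P sin θ).
Solving, P (cos θ − μ_s sin θ) = m g (sin θ + μ_s cos θ), so P = 148×9.8×(sin 29° + 0.34 cos 29°)/(cos 29° − 0.34 sin 29°) = 1450×0.7822/0.7098 = 1600 N.

P ≈ 1600 N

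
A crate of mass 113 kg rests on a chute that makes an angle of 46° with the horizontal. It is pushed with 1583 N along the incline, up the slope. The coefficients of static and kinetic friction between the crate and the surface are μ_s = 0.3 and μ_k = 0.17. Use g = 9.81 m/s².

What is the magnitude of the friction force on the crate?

The normal reaction is N = m g cos θ = 770 N.
The friction needed for equilibrium is m g sin θ − P = 797.4 − 1583 = -785.6 N, measured positive up-slope.
The static-friction ceiling is μ_s N = 0.3 × 770 = 231 N.
Since |-785.6| > 231 N, static friction cannot hold it; the crate slides up the incline and kinetic friction applies: f = μ_k N = 0.17 × 770 = 131 N.

f ≈ 131 N (down the incline)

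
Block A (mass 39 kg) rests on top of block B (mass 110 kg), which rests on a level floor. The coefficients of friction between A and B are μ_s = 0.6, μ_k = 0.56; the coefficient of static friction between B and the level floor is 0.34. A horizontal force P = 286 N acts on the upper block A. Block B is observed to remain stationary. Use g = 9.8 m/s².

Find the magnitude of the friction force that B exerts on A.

Normal force at the A–B interface: N₁ = m_A g = 382.2 N.
Maximum static friction on A from B: μ_s N₁ = 0.6×382.2 = 229.3 N.
P = 286 N exceeds that limit, so A slips over B and the interface friction becomes kinetic: f₁ = μ_k N₁ = 0.56×382.2 = 214 N.
B experiences an equal 214 N forward from A (third law). B is in equilibrium, so the floor supplies f₂ = 214 N of static friction (limit μ_s(m_A+m_B)g = 496.5 N, not exceeded).

f ≈ 214 N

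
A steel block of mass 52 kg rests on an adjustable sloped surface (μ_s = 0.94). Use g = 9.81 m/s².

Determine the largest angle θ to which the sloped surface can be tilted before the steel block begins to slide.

θ_max ≈ 43.2°

At the slip threshold, m g sin θ = μ_s · m g cos θ, so tan θ = μ_s.
θ_max = arctan(0.94) = 43.2°.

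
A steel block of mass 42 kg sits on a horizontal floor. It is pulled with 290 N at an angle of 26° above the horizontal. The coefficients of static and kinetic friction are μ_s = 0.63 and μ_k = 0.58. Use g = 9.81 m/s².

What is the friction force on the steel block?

f ≈ 165 N

Vertical equilibrium gives N = m g − P sin α = 284.9 N.
Horizontally, friction must balance P cos α = 260.7 N.
The static-friction limit is μ_s N = 179.5 N.
260.7 > 179.5 N → the steel block slides; f = μ_k N = 0.58×284.9 = 165 N.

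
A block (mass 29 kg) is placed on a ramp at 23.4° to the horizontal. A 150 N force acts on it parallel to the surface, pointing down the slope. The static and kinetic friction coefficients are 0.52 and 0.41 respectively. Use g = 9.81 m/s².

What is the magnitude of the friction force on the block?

Normal force: N = m g cos θ = 29 × 9.81 × cos 23.4° = 261.1 N.
Parallel to the incline, ΣF = 0 gives f = m g sin θ + P = 113 + 150 = 263 N (up-slope positive).
Maximum static friction available: μ_s N = 0.52 × 261.1 = 135.8 N.
|263| exceeds 135.8 N, so the block slips down-slope; friction is kinetic, f = μ_k N = 0.41×261.1 = 107 N.

f ≈ 107 N (up the incline)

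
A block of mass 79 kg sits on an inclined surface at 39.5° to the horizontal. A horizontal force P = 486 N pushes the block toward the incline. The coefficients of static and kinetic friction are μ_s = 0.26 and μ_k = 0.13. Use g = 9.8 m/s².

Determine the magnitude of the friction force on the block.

f ≈ 117 N (up the incline)

The horizontal push has a component P sin θ into the surface, so N = m g cos θ + P sin θ = 597.4 + 309.1 = 906.5 N.
Along the incline, the net driving force (taking up-slope positive) is P cos θ − m g sin θ = 375 − 492.5 = -117.4 N, so equilibrium requires friction f = 117.4 N (up-slope).
The limit of static friction is μ_s N = 235.7 N.
Since 117.4 N is within the 235.7 N limit, the block stays put and friction is exactly 117 N.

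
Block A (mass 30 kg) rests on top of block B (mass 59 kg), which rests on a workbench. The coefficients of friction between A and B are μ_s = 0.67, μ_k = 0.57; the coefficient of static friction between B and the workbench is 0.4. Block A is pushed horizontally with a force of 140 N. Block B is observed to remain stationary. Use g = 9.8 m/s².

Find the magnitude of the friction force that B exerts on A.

f ≈ 140 N

Between the blocks, N₁ = m_A g = 294 N.
So the A–B interface can sustain at most μ_s N₁ = 197 N of static friction.
P = 140 N is within that limit, so A and B move together (both at rest); the A–B friction is simply f₁ = P = 140 N.
By Newton's third law B feels 140 N forward from A. With B stationary, the floor's static friction on B balances it: f₂ = 140 N (well within μ_s(m_A+m_B)g = 348.9 N).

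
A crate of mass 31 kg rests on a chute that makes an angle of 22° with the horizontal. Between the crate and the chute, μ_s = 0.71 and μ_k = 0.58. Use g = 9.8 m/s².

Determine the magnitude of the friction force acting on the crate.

f ≈ 114 N (up the incline)

Perpendicular to the surface, N = m g cos θ = 31·9.8·cos 22° = 281.7 N.
Along the slope the weight component is m g sin θ = 113.8 N; friction must supply exactly this, acting up-slope.
Static friction can supply at most μ_s N = 200 N.
Since |113.8| ≤ 200 N, the crate remains in static equilibrium and friction takes exactly the required value.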